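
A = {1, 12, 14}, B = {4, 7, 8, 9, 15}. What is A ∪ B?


A = {1, 12, 14}
B = {4, 7, 8, 9, 15}
Operation: union
All elements combined: 1, 4, 7, 8, 9, 12, 14, 15

{1, 4, 7, 8, 9, 12, 14, 15}


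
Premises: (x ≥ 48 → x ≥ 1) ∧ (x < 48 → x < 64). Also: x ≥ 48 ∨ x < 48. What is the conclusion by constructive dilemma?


Constructive dilemma: (P → Q) ∧ (R → S), P ∨ R ⊢ Q ∨ S
Premise 1: x ≥ 48 → x ≥ 1
Premise 2: x < 48 → x < 64
Premise 3: x ≥ 48 ∨ x < 48
Case 1: Assuming x ≥ 48, then by Premise 1, x ≥ 1.
Case 2: Assuming x < 48, then by Premise 2, x < 64.
Since one of x ≥ 48 or x < 48 must hold, we get x ≥ 1 or x < 64.

x ≥ 1 or x < 64.


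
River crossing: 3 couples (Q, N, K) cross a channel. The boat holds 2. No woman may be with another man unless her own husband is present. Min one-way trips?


Label couples Q, N, K (H = husband, W = wife).
Counting alone: 6 people, the boat carries 2 and someone must bring it back, so each round trip nets at most +1 on the far side until the last crossing → at least 9 trips. The jealousy constraint makes 9 impossible; the shortest valid schedule has 11:
1. WQ+WN →  (far: WQ,WN; near: HQ,HN,HK,WK)
2. WQ ←       (far: WN; near: HQ,HN,HK,WQ,WK)
3. WQ+WK →  (far: WQ,WN,WK; near: HQ,HN,HK)
4. WQ ←       (far: WN,WK; near: HQ,HN,HK,WQ)
5. HN+HK →  (far: HN,WN,HK,WK; near: HQ,WQ)
6. HN+WN ←  (far: HK,WK; near: HQ,WQ,HN,WN)
7. HQ+HN →  (far: HQ,HN,HK,WK; near: WQ,WN)
8. WK ←       (far: HQ,HN,HK; near: WQ,WN,WK)
9. WQ+WN →  (far: HQ,WQ,HN,WN,HK; near: WK)
10. HK ←      (far: HQ,WQ,HN,WN; near: HK,WK)
11. HK+WK → (far: all six; near: empty)
In every state each wife is either with her husband or with no other man.
Minimum trips = 11

11


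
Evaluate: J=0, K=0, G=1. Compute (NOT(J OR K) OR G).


J OR K = 0
NOT(0) = 1
1 OR 1 = 1

1


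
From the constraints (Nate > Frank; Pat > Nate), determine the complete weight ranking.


Constraints: Nate > Frank; Pat > Nate
Method: at each step, the next-highest is the one remaining person who never appears on the smaller side of a constraint between remaining people.
  Step 1: remaining {Pat, Frank, Nate}; on the smaller side: {Frank, Nate} → Pat is next (Pat > Nate).
  Step 2: remaining {Frank, Nate}; on the smaller side: {Frank} → Nate is next (Nate > Frank).
  Step 3: only Frank remains → lowest.
Final ranking (highest to lowest):

Pat > Nate > Frank


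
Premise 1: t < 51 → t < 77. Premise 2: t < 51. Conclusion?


Modus ponens: P → Q, P ⊢ Q
P: t < 51
Q: t < 77
We have P → Q and P is true.
By modus ponens, Q must be true.

t < 77


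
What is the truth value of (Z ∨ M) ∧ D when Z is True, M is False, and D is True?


Z = True, M = False, D = True
Step 1: Z ∨ M = True OR False = True
Step 2: True ∧ D = True AND True = True
OR is true when at least one operand is true; AND requires both.

True


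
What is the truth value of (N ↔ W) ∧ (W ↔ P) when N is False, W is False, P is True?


N = False, W = False, P = True
Step 1: N ↔ W is true when N and W have the same value. Result: True
Step 2: W ↔ P is true when W and P have the same value. Result: False
Step 3: True ∧ False = False

False


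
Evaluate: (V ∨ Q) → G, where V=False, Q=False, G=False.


V = False, Q = False, G = False
Expression: (V ∨ Q) → G
Step 1: V ∨ Q = False OR False = False
Step 2: (False) → G = False → False (false only if antecedent True and consequent False) = True

True


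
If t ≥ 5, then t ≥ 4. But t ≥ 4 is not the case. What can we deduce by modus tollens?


Modus tollens: P → Q, ¬Q ⊢ ¬P
P: t ≥ 5
Q: t ≥ 4
We have P → Q and Q is false.
By modus tollens, P must be false.

It is not the case that t ≥ 5


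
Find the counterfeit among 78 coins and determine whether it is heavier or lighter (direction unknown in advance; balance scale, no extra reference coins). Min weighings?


Let n = 78. 156 possibilities (n coins × lighter/heavier); each weighing has 3 outcomes.
Bound for k weighings: say the first weighing puts j coins on each pan. If it tips, the 2j weighed coins remain suspects (each with a known direction) and k-1 weighings give 3^(k-1) outcomes; 3^(k-1) is odd, so 2j ≤ 3^(k-1) - 1. If it balances, the n - 2j unweighed coins remain with direction unknown: 2(n - 2j) ≤ 3^(k-1) - 1 by the same parity argument. Adding, n ≤ (3^(k-1) - 1) + (3^(k-1) - 1)/2 = (3^k - 3)/2, and the classical three-group strategy achieves this (3 coins in 2 weighings, 12 in 3, 39 in 4, 120 in 5).
So we need the smallest k with (3^k - 3)/2 ≥ 78.
k = 4: (3^4 - 3)/2 = 39 < 78 ✗
k = 5: (3^5 - 3)/2 = 120 ≥ 78 ✓

5


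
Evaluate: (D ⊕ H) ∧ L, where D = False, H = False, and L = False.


D = False, H = False, L = False
Step 1: D ⊕ H = False XOR False = False
Step 2: False ∧ L = False AND False = False
XOR true when exactly one of D,H is true; then AND with L.

False


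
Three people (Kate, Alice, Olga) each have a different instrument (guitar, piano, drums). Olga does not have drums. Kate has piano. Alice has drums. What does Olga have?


From clues:
  Kate → piano
  Alice → drums
By elimination, Olga gets the remaining.

guitar


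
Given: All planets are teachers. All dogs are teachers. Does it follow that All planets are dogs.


Premise 1: All planets are teachers.
Premise 2: All dogs are teachers.
Conclusion: All planets are dogs.
Fallacy: undistributed middle. teachers is predicate in both.
Counterexample: planets and dogs could be disjoint subsets of teachers.

Invalid


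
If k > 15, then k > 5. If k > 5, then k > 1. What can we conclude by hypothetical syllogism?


Hypothetical syllogism: P → Q, Q → R ⊢ P → R
Premise 1: k > 15 → k > 5
Premise 2: k > 5 → k > 1
Chain the implications: the middle term (k > 5) links the two.
Conclusion: If k > 15, then k > 1.

If k > 15, then k > 1.


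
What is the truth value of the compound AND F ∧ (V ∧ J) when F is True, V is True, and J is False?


F = True, V = True, J = False
Step 1: V ∧ J = True AND False = False
Step 2: F ∧ False = True AND False = False
AND is true only when ALL operands are true.

False


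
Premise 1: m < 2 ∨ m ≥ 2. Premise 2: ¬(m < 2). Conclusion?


Disjunctive syllogism: P ∨ Q, ¬P ⊢ Q
Disjunction: m < 2 ∨ m ≥ 2
We know it is not the case that m < 2.
By disjunctive syllogism, the other disjunct must be true.

m ≥ 2


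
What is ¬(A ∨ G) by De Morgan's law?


De Morgan's law: ¬(P ∨ Q) ≡ ¬P ∧ ¬Q
¬(A ∨ G) = ¬A ∧ ¬G

¬A ∧ ¬G


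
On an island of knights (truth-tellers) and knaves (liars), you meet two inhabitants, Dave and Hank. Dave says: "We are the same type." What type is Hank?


Dave says: "We are the same type."
Case 1: Dave is a Knight (truth-teller)
  Statement is true → they ARE the same → Hank is also a Knight
Case 2: Dave is a Knave (liar)
  Statement is false → they are NOT the same → Hank is a Knight
In both cases, Hank is a Knight.

Knight


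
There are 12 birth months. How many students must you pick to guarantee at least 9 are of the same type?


Pigeonhole: to guarantee k in one of n categories, need (k-1)×n + 1.
k = 9, n = 12
Minimum = (9-1) × 12 + 1 = 8 × 12 + 1

97


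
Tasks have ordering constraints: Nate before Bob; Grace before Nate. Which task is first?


Constraints: Nate before Bob; Grace before Nate
The first task can have nothing scheduled before it, so it must never appear on the right of a 'before'.
Tasks appearing after some 'before': Bob, Nate.
The only task not in that list is Grace → it is first.

Grace


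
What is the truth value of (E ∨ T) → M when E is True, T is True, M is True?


E = True, T = True, M = True
Step 1: E ∨ T = True OR True = True
Step 2: (True) → M: false only when antecedent=True and M=False.
Result: True

True


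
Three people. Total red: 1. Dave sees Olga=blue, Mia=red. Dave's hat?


Total red = 1, seen red = 1
Own red = 1 - 1 = 0
Dave's hat is blue.

blue


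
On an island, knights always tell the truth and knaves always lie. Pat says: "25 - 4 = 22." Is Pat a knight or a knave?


Statement: "25 - 4 = 22."
Actual: 25 - 4 = 21
Claimed: 22
Statement is FALSE → Pat lies → Knave

Knave


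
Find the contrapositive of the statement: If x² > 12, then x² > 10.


Original: If x² > 12, then x² > 10
Contrapositive: If ¬Q, then ¬P
Negate Q: not (x² > 10)
Negate P: not (x² > 12)

If not (x² > 10), then not (x² > 12).


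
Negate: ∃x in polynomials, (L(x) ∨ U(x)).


Original: ∃x (L(x) ∨ U(x))
Rule: ¬∀→∃, ¬∃→∀, negate predicate.
Negation: ∀x (¬L(x) ∧ ¬U(x))

∀x (¬L(x) ∧ ¬U(x))


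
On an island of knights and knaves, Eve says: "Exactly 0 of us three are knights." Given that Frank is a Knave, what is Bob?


Eve claims exactly 0 knights among Eve, Frank, Bob.
Given: Frank is a Knave.

Case 1: Eve is a Knight (tells truth)
  Then exactly 0 of the three are knights.
  Counting Eve, Frank: 1 knight(s) so far. Need -1 more → impossible.
Case 2: Eve is a Knave (lies)
  Then the count is NOT 0.
  If Bob = Knave, count = 0 = 0 → claim would be true, contradicts lie.
  If Bob = Knight, count = 1 ≠ 0 → lie confirmed ✓

Bob is a Knight.

Knight


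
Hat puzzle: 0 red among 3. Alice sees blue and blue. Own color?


Total red = 0, seen red = 0
Own red = 0 - 0 = 0
Alice's hat is blue.

blue


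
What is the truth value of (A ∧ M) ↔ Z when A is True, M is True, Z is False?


A = True, M = True, Z = False
Step 1: A ∧ M = True AND True = True
Step 2: (True) ↔ Z: true when both sides have same truth value.
Result: True ↔ False = False

False


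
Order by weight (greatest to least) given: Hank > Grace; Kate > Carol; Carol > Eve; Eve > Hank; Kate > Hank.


Constraints: Hank > Grace; Kate > Carol; Carol > Eve; Eve > Hank; Kate > Hank
Method: at each step, the next-highest is the one remaining person who never appears on the smaller side of a constraint between remaining people.
  Step 1: remaining {Carol, Eve, Kate, Hank, Grace}; on the smaller side: {Carol, Eve, Hank, Grace} → Kate is next (Kate > Carol; Kate > Hank).
  Step 2: remaining {Carol, Eve, Hank, Grace}; on the smaller side: {Eve, Hank, Grace} → Carol is next (Carol > Eve).
  Step 3: remaining {Eve, Hank, Grace}; on the smaller side: {Hank, Grace} → Eve is next (Eve > Hank).
  Step 4: remaining {Hank, Grace}; on the smaller side: {Grace} → Hank is next (Hank > Grace).
  Step 5: only Grace remains → lowest.
Final ranking (highest to lowest):

Kate > Carol > Eve > Hank > Grace


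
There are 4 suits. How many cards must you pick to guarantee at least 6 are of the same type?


Pigeonhole: to guarantee k in one of n categories, need (k-1)×n + 1.
k = 6, n = 4
Minimum = (6-1) × 4 + 1 = 5 × 4 + 1

21


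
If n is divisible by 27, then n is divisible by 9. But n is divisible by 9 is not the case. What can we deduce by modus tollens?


Modus tollens: P → Q, ¬Q ⊢ ¬P
P: n is divisible by 27
Q: n is divisible by 9
We have P → Q and Q is false.
By modus tollens, P must be false.

It is not the case that n is divisible by 27


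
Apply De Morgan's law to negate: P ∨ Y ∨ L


De Morgan's law: ¬(P ∨ Q ∨ R) ≡ ¬P ∧ ¬Q ∧ ¬R
¬(P ∨ Y ∨ L) = ¬P ∧ ¬Y ∧ ¬L

¬P ∧ ¬Y ∧ ¬L


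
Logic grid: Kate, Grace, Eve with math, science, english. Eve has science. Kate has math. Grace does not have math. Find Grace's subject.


From clues:
  Eve → science
  Kate → math
By elimination, Grace gets the remaining.

english


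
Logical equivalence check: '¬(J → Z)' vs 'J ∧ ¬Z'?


Expression 1: ¬(J → Z)
Expression 2: J ∧ ¬Z
Truth table (J Z | Expr1 Expr2):
  T T |   F     F
  T F |   T     T
  F T |   F     F
  F F |   F     F
All 4 rows agree, so the expressions are logically equivalent.

Yes


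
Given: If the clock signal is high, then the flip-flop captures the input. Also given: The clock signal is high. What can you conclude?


Modus ponens: P → Q, P ⊢ Q
P: the clock signal is high
Q: the flip-flop captures the input
We have P → Q and P is true.
By modus ponens, Q must be true.

The flip-flop captures the input


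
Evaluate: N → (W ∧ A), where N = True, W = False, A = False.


N = True, W = False, A = False
Step 1: W ∧ A = False AND False = False
Step 2: N → (False): false only when N=True and consequent=False.
Result: False

False


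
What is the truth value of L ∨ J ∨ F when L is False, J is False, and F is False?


L = False, J = False, F = False
Step 1: L ∨ J = False OR False = False
Step 2: False ∨ F = False OR False = False
OR is true when at least one operand is true.

False


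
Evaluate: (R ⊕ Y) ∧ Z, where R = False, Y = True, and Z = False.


R = False, Y = True, Z = False
Step 1: R ⊕ Y = False XOR True = True
Step 2: True ∧ Z = True AND False = False
XOR true when exactly one of R,Y is true; then AND with Z.

False


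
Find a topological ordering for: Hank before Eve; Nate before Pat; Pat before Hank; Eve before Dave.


Constraints: Hank before Eve; Nate before Pat; Pat before Hank; Eve before Dave
Method: repeatedly schedule the remaining task that has no remaining task required before it.
  Step 1: remaining {Hank, Nate, Dave, Eve, Pat}; every task except Nate still has a predecessor pending → schedule Nate.
  Step 2: remaining {Hank, Dave, Eve, Pat}; every task except Pat still has a predecessor pending → schedule Pat.
  Step 3: remaining {Hank, Dave, Eve}; every task except Hank still has a predecessor pending → schedule Hank.
  Step 4: remaining {Dave, Eve}; every task except Eve still has a predecessor pending → schedule Eve.
  Step 5: only Dave remains → schedule Dave.
Resulting order:

Nate → Pat → Hank → Eve → Dave


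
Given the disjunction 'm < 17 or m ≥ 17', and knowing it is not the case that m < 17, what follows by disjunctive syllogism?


Disjunctive syllogism: P ∨ Q, ¬P ⊢ Q
Disjunction: m < 17 ∨ m ≥ 17
We know it is not the case that m < 17.
By disjunctive syllogism, the other disjunct must be true.

m ≥ 17


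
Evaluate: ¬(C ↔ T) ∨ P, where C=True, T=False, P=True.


C = True, T = False, P = True
Expression: ¬(C ↔ T) ∨ P
Step 1: C ↔ T = (True iff False) = False
Step 2: ¬(C ↔ T) = NOT False = True
Step 3: (True) ∨ P = True OR True = True

True


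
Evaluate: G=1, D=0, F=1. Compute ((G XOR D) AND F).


G XOR D = 1^0 = 1
1 AND 1 = 1

1


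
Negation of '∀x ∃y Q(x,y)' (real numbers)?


Original: ∀x ∃y Q(x,y)
Rule: ¬∀→∃, ¬∃→∀, negate predicate.
Negation: ∃x ∀y ¬Q(x,y)

∃x ∀y ¬Q(x,y)


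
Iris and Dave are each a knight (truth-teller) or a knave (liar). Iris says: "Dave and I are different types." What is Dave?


Iris says: "Dave and I are different types."
Case 1: Iris is a Knight (truth-teller)
  Statement is true → they ARE different → Dave is a Knave
Case 2: Iris is a Knave (liar)
  Statement is false → they are NOT different → Dave is a Knave
In both cases, Dave is a Knave.

Knave


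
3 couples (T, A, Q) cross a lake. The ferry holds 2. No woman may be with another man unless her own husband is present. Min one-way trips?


Label couples T, A, Q (H = husband, W = wife).
Counting alone: 6 people, the ferry carries 2 and someone must bring it back, so each round trip nets at most +1 on the far side until the last crossing → at least 9 trips. The jealousy constraint makes 9 impossible; the shortest valid schedule has 11:
1. WT+WA →  (far: WT,WA; near: HT,HA,HQ,WQ)
2. WT ←       (far: WA; near: HT,HA,HQ,WT,WQ)
3. WT+WQ →  (far: WT,WA,WQ; near: HT,HA,HQ)
4. WT ←       (far: WA,WQ; near: HT,HA,HQ,WT)
5. HA+HQ →  (far: HA,WA,HQ,WQ; near: HT,WT)
6. HA+WA ←  (far: HQ,WQ; near: HT,WT,HA,WA)
7. HT+HA →  (far: HT,HA,HQ,WQ; near: WT,WA)
8. WQ ←       (far: HT,HA,HQ; near: WT,WA,WQ)
9. WT+WA →  (far: HT,WT,HA,WA,HQ; near: WQ)
10. HQ ←      (far: HT,WT,HA,WA; near: HQ,WQ)
11. HQ+WQ → (far: all six; near: empty)
In every state each wife is either with her husband or with no other man.
Minimum trips = 11

11


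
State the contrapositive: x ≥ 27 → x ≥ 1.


Original: If x ≥ 27, then x ≥ 1
Contrapositive: If ¬Q, then ¬P
Negate Q: not (x ≥ 1)
Negate P: not (x ≥ 27)

If not (x ≥ 1), then not (x ≥ 27).


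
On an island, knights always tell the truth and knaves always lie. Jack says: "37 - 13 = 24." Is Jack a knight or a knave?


Statement: "37 - 13 = 24."
Actual: 37 - 13 = 24
Claimed: 24
Statement is TRUE → Jack tells the truth → Knight

Knight


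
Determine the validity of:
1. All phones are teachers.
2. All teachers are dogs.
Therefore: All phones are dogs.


Premise 1: All phones are teachers.
Premise 2: All teachers are dogs.
Conclusion: All phones are dogs.
Barbara syllogism (AAA-1): All A are B, All B are C → All A are C.
Middle term (teachers) distributed in premise 2.

Valid


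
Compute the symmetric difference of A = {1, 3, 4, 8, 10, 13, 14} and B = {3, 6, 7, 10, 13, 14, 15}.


A = {1, 3, 4, 8, 10, 13, 14}
B = {3, 6, 7, 10, 13, 14, 15}
Operation: symmetric difference
In A only: [1, 4, 8], in B only: [6, 7, 15]

{1, 4, 6, 7, 8, 15}


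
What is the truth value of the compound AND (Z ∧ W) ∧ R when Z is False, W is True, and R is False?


Z = False, W = True, R = False
Step 1: Z ∧ W = False AND True = False
Step 2: False ∧ R = False AND False = False
AND is true only when ALL operands are true.

False


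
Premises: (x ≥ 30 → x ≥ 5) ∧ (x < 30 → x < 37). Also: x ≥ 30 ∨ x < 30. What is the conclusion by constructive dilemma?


Constructive dilemma: (P → Q) ∧ (R → S), P ∨ R ⊢ Q ∨ S
Premise 1: x ≥ 30 → x ≥ 5
Premise 2: x < 30 → x < 37
Premise 3: x ≥ 30 ∨ x < 30
Case 1: Assuming x ≥ 30, then by Premise 1, x ≥ 5.
Case 2: Assuming x < 30, then by Premise 2, x < 37.
Since one of x ≥ 30 or x < 30 must hold, we get x ≥ 5 or x < 37.

x ≥ 5 or x < 37.


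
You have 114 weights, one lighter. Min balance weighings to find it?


Each weighing has 3 outcomes (left heavy / balance / right heavy), so k weighings distinguish at most 3^k cases; splitting into three near-equal groups achieves this.
Need 3^k ≥ 114: 3^4 = 81 < 114 ≤ 3^5 = 243
k = ⌈log₃(114)⌉ = 5

5


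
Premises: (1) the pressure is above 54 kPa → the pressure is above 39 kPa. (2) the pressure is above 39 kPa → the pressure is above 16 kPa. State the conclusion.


Hypothetical syllogism: P → Q, Q → R ⊢ P → R
Premise 1: the pressure is above 54 kPa → the pressure is above 39 kPa
Premise 2: the pressure is above 39 kPa → the pressure is above 16 kPa
Chain the implications: the middle term (the pressure is above 39 kPa) links the two.
Conclusion: If the pressure is above 54 kPa, then the pressure is above 16 kPa.

If the pressure is above 54 kPa, then the pressure is above 16 kPa.


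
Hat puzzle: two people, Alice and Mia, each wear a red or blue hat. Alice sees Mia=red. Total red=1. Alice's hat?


Total red = 1, Mia = red
Red accounted for: 1
Remaining for Alice: 0
Alice's hat is blue.

blue


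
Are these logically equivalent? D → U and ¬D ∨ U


Expression 1: D → U
Expression 2: ¬D ∨ U
Truth table (D U | Expr1 Expr2):
  T T |   T     T
  T F |   F     F
  F T |   T     T
  F F |   T     T
All 4 rows agree, so the expressions are logically equivalent.

Yes


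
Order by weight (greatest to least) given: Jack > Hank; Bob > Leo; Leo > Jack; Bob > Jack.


Constraints: Jack > Hank; Bob > Leo; Leo > Jack; Bob > Jack
Method: at each step, the next-highest is the one remaining person who never appears on the smaller side of a constraint between remaining people.
  Step 1: remaining {Leo, Jack, Bob, Hank}; on the smaller side: {Leo, Jack, Hank} → Bob is next (Bob > Leo; Bob > Jack).
  Step 2: remaining {Leo, Jack, Hank}; on the smaller side: {Jack, Hank} → Leo is next (Leo > Jack).
  Step 3: remaining {Jack, Hank}; on the smaller side: {Hank} → Jack is next (Jack > Hank).
  Step 4: only Hank remains → lowest.
Final ranking (highest to lowest):

Bob > Leo > Jack > Hank


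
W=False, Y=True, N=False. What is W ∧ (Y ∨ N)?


W = False, Y = True, N = False
Expression: W ∧ (Y ∨ N)
Step 1: Y ∨ N = True OR False = True
Step 2: W ∧ (True) = False AND True = False

False


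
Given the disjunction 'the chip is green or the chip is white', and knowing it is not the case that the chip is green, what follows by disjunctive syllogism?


Disjunctive syllogism: P ∨ Q, ¬P ⊢ Q
Disjunction: the chip is green ∨ the chip is white
We know it is not the case that the chip is green.
By disjunctive syllogism, the other disjunct must be true.

The chip is white


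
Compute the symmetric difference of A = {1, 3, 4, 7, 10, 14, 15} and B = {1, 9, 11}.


A = {1, 3, 4, 7, 10, 14, 15}
B = {1, 9, 11}
Operation: symmetric difference
In A only: [3, 4, 7, 10, 14, 15], in B only: [9, 11]

{3, 4, 7, 9, 10, 11, 14, 15}


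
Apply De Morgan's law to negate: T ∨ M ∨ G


De Morgan's law: ¬(P ∨ Q ∨ R) ≡ ¬P ∧ ¬Q ∧ ¬R
¬(T ∨ M ∨ G) = ¬T ∧ ¬M ∧ ¬G

¬T ∧ ¬M ∧ ¬G


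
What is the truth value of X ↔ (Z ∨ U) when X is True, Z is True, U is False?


X = True, Z = True, U = False
Step 1: Z ∨ U = True OR False = True
Step 2: X ↔ (True): true when both sides have same truth value.
Result: True ↔ True = True

True


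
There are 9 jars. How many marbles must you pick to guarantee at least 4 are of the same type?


Pigeonhole: to guarantee k in one of n categories, need (k-1)×n + 1.
k = 4, n = 9
Minimum = (4-1) × 9 + 1 = 3 × 9 + 1

28


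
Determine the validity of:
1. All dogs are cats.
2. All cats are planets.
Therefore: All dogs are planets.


Premise 1: All dogs are cats.
Premise 2: All cats are planets.
Conclusion: All dogs are planets.
Barbara syllogism (AAA-1): All A are B, All B are C → All A are C.
Middle term (cats) distributed in premise 2.

Valid


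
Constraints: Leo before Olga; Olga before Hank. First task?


Constraints: Leo before Olga; Olga before Hank
The first task can have nothing scheduled before it, so it must never appear on the right of a 'before'.
Tasks appearing after some 'before': Olga, Hank.
The only task not in that list is Leo → it is first.

Leo


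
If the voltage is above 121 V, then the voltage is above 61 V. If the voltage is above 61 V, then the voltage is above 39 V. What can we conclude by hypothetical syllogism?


Hypothetical syllogism: P → Q, Q → R ⊢ P → R
Premise 1: the voltage is above 121 V → the voltage is above 61 V
Premise 2: the voltage is above 61 V → the voltage is above 39 V
Chain the implications: the middle term (the voltage is above 61 V) links the two.
Conclusion: If the voltage is above 121 V, then the voltage is above 39 V.

If the voltage is above 121 V, then the voltage is above 39 V.


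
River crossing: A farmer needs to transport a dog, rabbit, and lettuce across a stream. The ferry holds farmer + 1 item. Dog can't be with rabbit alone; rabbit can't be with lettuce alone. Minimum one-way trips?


1. farmer+rabbit → 2. farmer ← 3. farmer+dog → 4. farmer+rabbit ← 5. farmer+lettuce → 6. farmer ← 7. farmer+rabbit →
Minimum trips = 7

7


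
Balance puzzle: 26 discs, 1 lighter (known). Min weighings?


Each weighing has 3 outcomes (left heavy / balance / right heavy), so k weighings distinguish at most 3^k cases; splitting into three near-equal groups achieves this.
Need 3^k ≥ 26: 3^2 = 9 < 26 ≤ 3^3 = 27
k = ⌈log₃(26)⌉ = 3

3


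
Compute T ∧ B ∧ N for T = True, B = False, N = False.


T = True, B = False, N = False
Step 1: T ∧ B = True AND False = False
Step 2: (False) ∧ N = (False) AND False = False
AND is true only when ALL operands are true.

False


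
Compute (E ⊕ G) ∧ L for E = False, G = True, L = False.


E = False, G = True, L = False
Step 1: E ⊕ G = False XOR True = True
Step 2: True ∧ L = True AND False = False
XOR true when exactly one of E,G is true; then AND with L.

False


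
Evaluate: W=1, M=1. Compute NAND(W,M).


W AND M = 1
NOT(1) = 0

0


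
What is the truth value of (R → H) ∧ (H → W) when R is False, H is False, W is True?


R = False, H = False, W = True
Step 1: R → H is false only when R=True and H=False. Result: True
Step 2: H → W is false only when H=True and W=False. Result: True
Step 3: True ∧ True = True

True


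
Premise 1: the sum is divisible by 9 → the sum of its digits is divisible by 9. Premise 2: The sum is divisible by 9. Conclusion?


Modus ponens: P → Q, P ⊢ Q
P: the sum is divisible by 9
Q: the sum of its digits is divisible by 9
We have P → Q and P is true.
By modus ponens, Q must be true.

The sum of its digits is divisible by 9


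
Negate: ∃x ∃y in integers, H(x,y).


Original: ∃x ∃y H(x,y)
Rule: ¬∀→∃, ¬∃→∀, negate predicate.
Negation: ∀x ∀y ¬H(x,y)

∀x ∀y ¬H(x,y)


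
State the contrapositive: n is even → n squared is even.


Original: If n is even, then n squared is even
Contrapositive: If ¬Q, then ¬P
Negate Q: not (n squared is even)
Negate P: not (n is even)

If not (n squared is even), then not (n is even).


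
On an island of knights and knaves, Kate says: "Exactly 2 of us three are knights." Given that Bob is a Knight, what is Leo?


Kate claims exactly 2 knights among Kate, Bob, Leo.
Given: Bob is a Knight.

Case 1: Kate is a Knight (tells truth)
  Then exactly 2 of the three are knights.
  Counting Kate, Bob: 2 knight(s) so far. Need 0 more → Leo = Knave.
Case 2: Kate is a Knave (lies)
  Then the count is NOT 2.
  If Leo = Knight, count = 2 = 2 → claim would be true, contradicts lie.
  If Leo = Knave, count = 1 ≠ 2 → lie confirmed ✓

Leo is a Knave.

Knave


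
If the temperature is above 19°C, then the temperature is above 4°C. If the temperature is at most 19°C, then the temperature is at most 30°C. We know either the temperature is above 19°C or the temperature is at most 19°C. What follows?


Constructive dilemma: (P → Q) ∧ (R → S), P ∨ R ⊢ Q ∨ S
Premise 1: the temperature is above 19°C → the temperature is above 4°C
Premise 2: the temperature is at most 19°C → the temperature is at most 30°C
Premise 3: the temperature is above 19°C ∨ the temperature is at most 19°C
Case 1: Assuming the temperature is above 19°C, then by Premise 1, the temperature is above 4°C.
Case 2: Assuming the temperature is at most 19°C, then by Premise 2, the temperature is at most 30°C.
Since one of the temperature is above 19°C or the temperature is at most 19°C must hold, we get the temperature is above 4°C or the temperature is at most 30°C.

The temperature is above 4°C or the temperature is at most 30°C.


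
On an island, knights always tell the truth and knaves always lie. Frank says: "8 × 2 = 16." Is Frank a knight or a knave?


Statement: "8 × 2 = 16."
Actual: 8 × 2 = 16
Claimed: 16
Statement is TRUE → Frank tells the truth → Knight

Knight


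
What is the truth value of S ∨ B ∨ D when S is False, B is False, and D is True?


S = False, B = False, D = True
Step 1: S ∨ B = False OR False = False
Step 2: False ∨ D = False OR True = True
OR is true when at least one operand is true.

True


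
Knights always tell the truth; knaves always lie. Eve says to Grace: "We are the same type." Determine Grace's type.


Eve says: "We are the same type."
Case 1: Eve is a Knight (truth-teller)
  Statement is true → they ARE the same → Grace is also a Knight
Case 2: Eve is a Knave (liar)
  Statement is false → they are NOT the same → Grace is a Knight
In both cases, Grace is a Knight.

Knight


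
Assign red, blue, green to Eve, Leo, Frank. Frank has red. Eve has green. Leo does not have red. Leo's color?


From clues:
  Frank → red
  Eve → green
By elimination, Leo gets the remaining.

blue


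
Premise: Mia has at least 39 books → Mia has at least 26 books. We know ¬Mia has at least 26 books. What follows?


Modus tollens: P → Q, ¬Q ⊢ ¬P
P: Mia has at least 39 books
Q: Mia has at least 26 books
We have P → Q and Q is false.
By modus tollens, P must be false.

It is not the case that Mia has at least 39 books


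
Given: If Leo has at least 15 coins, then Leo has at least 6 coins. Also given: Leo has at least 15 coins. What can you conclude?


Modus ponens: P → Q, P ⊢ Q
P: Leo has at least 15 coins
Q: Leo has at least 6 coins
We have P → Q and P is true.
By modus ponens, Q must be true.

Leo has at least 6 coins


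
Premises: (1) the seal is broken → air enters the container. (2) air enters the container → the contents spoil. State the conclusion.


Hypothetical syllogism: P → Q, Q → R ⊢ P → R
Premise 1: the seal is broken → air enters the container
Premise 2: air enters the container → the contents spoil
Chain the implications: the middle term (air enters the container) links the two.
Conclusion: If the seal is broken, then the contents spoil.

If the seal is broken, then the contents spoil.


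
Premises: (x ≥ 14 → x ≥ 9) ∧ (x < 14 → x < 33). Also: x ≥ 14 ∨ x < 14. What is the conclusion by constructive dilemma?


Constructive dilemma: (P → Q) ∧ (R → S), P ∨ R ⊢ Q ∨ S
Premise 1: x ≥ 14 → x ≥ 9
Premise 2: x < 14 → x < 33
Premise 3: x ≥ 14 ∨ x < 14
Case 1: Assuming x ≥ 14, then by Premise 1, x ≥ 9.
Case 2: Assuming x < 14, then by Premise 2, x < 33.
Since one of x ≥ 14 or x < 14 must hold, we get x ≥ 9 or x < 33.

x ≥ 9 or x < 33.


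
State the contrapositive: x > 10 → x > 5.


Original: If x > 10, then x > 5
Contrapositive: If ¬Q, then ¬P
Negate Q: not (x > 5)
Negate P: not (x > 10)

If not (x > 5), then not (x > 10).


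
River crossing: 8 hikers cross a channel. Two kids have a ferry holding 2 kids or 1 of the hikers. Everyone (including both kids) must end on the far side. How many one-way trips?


Per crossing of one of the hikers: kids→, one←, one of the hikers→, one← = 4 trips
8 × 4 = 32, + 1 final kids→ = 33
Minimum trips = 33

33


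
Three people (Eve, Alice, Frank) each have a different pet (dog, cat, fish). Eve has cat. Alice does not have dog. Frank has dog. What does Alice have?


From clues:
  Frank → dog
  Eve → cat
By elimination, Alice gets the remaining.

fish


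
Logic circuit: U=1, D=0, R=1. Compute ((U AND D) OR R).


U AND D = 1&0 = 0
0 OR 1 = 1

1


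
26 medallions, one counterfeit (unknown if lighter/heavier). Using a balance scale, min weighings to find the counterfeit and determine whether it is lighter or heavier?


Let n = 26. 52 possibilities (n medallions × lighter/heavier); each weighing has 3 outcomes.
Bound for k weighings: say the first weighing puts j medallions on each pan. If it tips, the 2j weighed medallions remain suspects (each with a known direction) and k-1 weighings give 3^(k-1) outcomes; 3^(k-1) is odd, so 2j ≤ 3^(k-1) - 1. If it balances, the n - 2j unweighed medallions remain with direction unknown: 2(n - 2j) ≤ 3^(k-1) - 1 by the same parity argument. Adding, n ≤ (3^(k-1) - 1) + (3^(k-1) - 1)/2 = (3^k - 3)/2, and the classical three-group strategy achieves this (3 medallions in 2 weighings, 12 in 3, 39 in 4, 120 in 5).
So we need the smallest k with (3^k - 3)/2 ≥ 26.
k = 3: (3^3 - 3)/2 = 12 < 26 ✗
k = 4: (3^4 - 3)/2 = 39 ≥ 26 ✓

4


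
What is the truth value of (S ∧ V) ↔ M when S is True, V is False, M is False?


S = True, V = False, M = False
Step 1: S ∧ V = True AND False = False
Step 2: (False) ↔ M: true when both sides have same truth value.
Result: False ↔ False = True

True


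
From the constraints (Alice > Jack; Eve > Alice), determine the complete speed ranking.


Constraints: Alice > Jack; Eve > Alice
Method: at each step, the next-highest is the one remaining person who never appears on the smaller side of a constraint between remaining people.
  Step 1: remaining {Eve, Alice, Jack}; on the smaller side: {Alice, Jack} → Eve is next (Eve > Alice).
  Step 2: remaining {Alice, Jack}; on the smaller side: {Jack} → Alice is next (Alice > Jack).
  Step 3: only Jack remains → lowest.
Final ranking (highest to lowest):

Eve > Alice > Jack


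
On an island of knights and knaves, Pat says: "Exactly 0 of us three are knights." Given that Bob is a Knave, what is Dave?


Pat claims exactly 0 knights among Pat, Bob, Dave.
Given: Bob is a Knave.

Case 1: Pat is a Knight (tells truth)
  Then exactly 0 of the three are knights.
  Counting Pat, Bob: 1 knight(s) so far. Need -1 more → impossible.
Case 2: Pat is a Knave (lies)
  Then the count is NOT 0.
  If Dave = Knave, count = 0 = 0 → claim would be true, contradicts lie.
  If Dave = Knight, count = 1 ≠ 0 → lie confirmed ✓

Dave is a Knight.

Knight


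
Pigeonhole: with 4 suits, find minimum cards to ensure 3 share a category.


Pigeonhole: to guarantee k in one of n categories, need (k-1)×n + 1.
k = 3, n = 4
Minimum = (3-1) × 4 + 1 = 2 × 4 + 1

9


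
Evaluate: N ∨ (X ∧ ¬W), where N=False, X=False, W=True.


N = False, X = False, W = True
Expression: N ∨ (X ∧ ¬W)
Step 1: ¬W = NOT True = False
Step 2: X ∧ ¬W = False AND False = False
Step 3: N ∨ (False) = False OR False = False

False


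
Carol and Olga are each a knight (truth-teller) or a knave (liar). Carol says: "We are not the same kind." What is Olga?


Carol says: "We are not the same kind."
Case 1: Carol is a Knight (truth-teller)
  Statement is true → they ARE different → Olga is a Knave
Case 2: Carol is a Knave (liar)
  Statement is false → they are NOT different → Olga is a Knave
In both cases, Olga is a Knave.

Knave


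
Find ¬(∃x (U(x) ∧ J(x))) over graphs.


Original: ∃x (U(x) ∧ J(x))
Rule: ¬∀→∃, ¬∃→∀, negate predicate.
Negation: ∀x (¬U(x) ∨ ¬J(x))

∀x (¬U(x) ∨ ¬J(x))


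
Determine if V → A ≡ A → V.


Expression 1: V → A
Expression 2: A → V
Truth table (V A | Expr1 Expr2):
  T T |   T     T
  T F |   F     T   ← differ
  F T |   T     F   ← differ
  F F |   T     T
Counterexample: V=T, A=F gives Expr1 = F but Expr2 = T, so the expressions are NOT logically equivalent.

No


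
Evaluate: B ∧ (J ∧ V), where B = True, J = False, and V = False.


B = True, J = False, V = False
Step 1: J ∧ V = False AND False = False
Step 2: B ∧ False = True AND False = False
AND is true only when ALL operands are true.

False


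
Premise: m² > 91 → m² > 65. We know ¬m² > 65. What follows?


Modus tollens: P → Q, ¬Q ⊢ ¬P
P: m² > 91
Q: m² > 65
We have P → Q and Q is false.
By modus tollens, P must be false.

It is not the case that m² > 91


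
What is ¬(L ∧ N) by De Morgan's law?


De Morgan's law: ¬(P ∧ Q) ≡ ¬P ∨ ¬Q
¬(L ∧ N) = ¬L ∨ ¬N

¬L ∨ ¬N


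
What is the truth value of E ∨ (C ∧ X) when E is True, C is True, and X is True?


E = True, C = True, X = True
Step 1: C ∧ X = True AND True = True
Step 2: E ∨ True = True OR True = True
AND evaluated first (higher precedence); then OR applied.

True


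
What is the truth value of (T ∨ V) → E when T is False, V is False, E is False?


T = False, V = False, E = False
Step 1: T ∨ V = False OR False = False
Step 2: (False) → E: false only when antecedent=True and E=False.
Result: True

True


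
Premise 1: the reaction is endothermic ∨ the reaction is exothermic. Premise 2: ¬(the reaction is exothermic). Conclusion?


Disjunctive syllogism: P ∨ Q, ¬P ⊢ Q
Disjunction: the reaction is endothermic ∨ the reaction is exothermic
We know it is not the case that the reaction is exothermic.
By disjunctive syllogism, the other disjunct must be true.

The reaction is endothermic


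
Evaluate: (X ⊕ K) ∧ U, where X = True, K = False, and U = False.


X = True, K = False, U = False
Step 1: X ⊕ K = True XOR False = True
Step 2: True ∧ U = True AND False = False
XOR true when exactly one of X,K is true; then AND with U.

False


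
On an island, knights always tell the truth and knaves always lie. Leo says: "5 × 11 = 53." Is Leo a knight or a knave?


Statement: "5 × 11 = 53."
Actual: 5 × 11 = 55
Claimed: 53
Statement is FALSE → Leo lies → Knave

Knave


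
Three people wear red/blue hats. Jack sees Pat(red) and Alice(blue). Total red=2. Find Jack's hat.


Total red = 2, seen red = 1
Own red = 2 - 1 = 1
Jack's hat is red.

red


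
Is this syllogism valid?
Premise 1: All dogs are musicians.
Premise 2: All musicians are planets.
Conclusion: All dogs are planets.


Premise 1: All dogs are musicians.
Premise 2: All musicians are planets.
Conclusion: All dogs are planets.
Barbara syllogism (AAA-1): All A are B, All B are C → All A are C.
Middle term (musicians) distributed in premise 2.

Valid


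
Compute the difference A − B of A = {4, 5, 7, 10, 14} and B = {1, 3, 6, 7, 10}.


A = {4, 5, 7, 10, 14}
B = {1, 3, 6, 7, 10}
Operation: difference A − B
In A but not B: 4, 5, 14

{4, 5, 14}


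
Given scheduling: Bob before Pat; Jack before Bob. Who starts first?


Constraints: Bob before Pat; Jack before Bob
The first task can have nothing scheduled before it, so it must never appear on the right of a 'before'.
Tasks appearing after some 'before': Pat, Bob.
The only task not in that list is Jack → it is first.

Jack


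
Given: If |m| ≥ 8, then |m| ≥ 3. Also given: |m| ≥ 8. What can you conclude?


Modus ponens: P → Q, P ⊢ Q
P: |m| ≥ 8
Q: |m| ≥ 3
We have P → Q and P is true.
By modus ponens, Q must be true.

|m| ≥ 3


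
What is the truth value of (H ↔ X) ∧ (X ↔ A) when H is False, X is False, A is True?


H = False, X = False, A = True
Step 1: H ↔ X is true when H and X have the same value. Result: True
Step 2: X ↔ A is true when X and A have the same value. Result: False
Step 3: True ∧ False = False

False


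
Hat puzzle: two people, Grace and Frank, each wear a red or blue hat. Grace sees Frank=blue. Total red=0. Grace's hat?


Total red = 0, Frank = blue
Red accounted for: 0
Remaining for Grace: 0
Grace's hat is blue.

blue


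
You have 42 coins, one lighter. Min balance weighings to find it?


Each weighing has 3 outcomes (left heavy / balance / right heavy), so k weighings distinguish at most 3^k cases; splitting into three near-equal groups achieves this.
Need 3^k ≥ 42: 3^3 = 27 < 42 ≤ 3^4 = 81
k = ⌈log₃(42)⌉ = 4

4


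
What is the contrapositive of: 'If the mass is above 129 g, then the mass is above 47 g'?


Original: If the mass is above 129 g, then the mass is above 47 g
Contrapositive: If ¬Q, then ¬P
Negate Q: not (the mass is above 47 g)
Negate P: not (the mass is above 129 g)

If not (the mass is above 47 g), then not (the mass is above 129 g).


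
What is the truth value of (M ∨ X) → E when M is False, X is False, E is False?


M = False, X = False, E = False
Step 1: M ∨ X = False OR False = False
Step 2: (False) → E: false only when antecedent=True and E=False.
Result: True

True


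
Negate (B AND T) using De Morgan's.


De Morgan's law: ¬(P ∧ Q) ≡ ¬P ∨ ¬Q
¬(B ∧ T) = ¬B ∨ ¬T

¬B ∨ ¬T


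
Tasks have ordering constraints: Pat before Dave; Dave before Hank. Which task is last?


Constraints: Pat before Dave; Dave before Hank
The last task can have nothing scheduled after it, so it must never appear on the left of a 'before'.
Tasks appearing before some other task: Pat, Dave.
The only task not in that list is Hank → it is last.

Hank


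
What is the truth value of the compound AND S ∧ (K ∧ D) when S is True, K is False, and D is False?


S = True, K = False, D = False
Step 1: K ∧ D = False AND False = False
Step 2: S ∧ False = True AND False = False
AND is true only when ALL operands are true.

False
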